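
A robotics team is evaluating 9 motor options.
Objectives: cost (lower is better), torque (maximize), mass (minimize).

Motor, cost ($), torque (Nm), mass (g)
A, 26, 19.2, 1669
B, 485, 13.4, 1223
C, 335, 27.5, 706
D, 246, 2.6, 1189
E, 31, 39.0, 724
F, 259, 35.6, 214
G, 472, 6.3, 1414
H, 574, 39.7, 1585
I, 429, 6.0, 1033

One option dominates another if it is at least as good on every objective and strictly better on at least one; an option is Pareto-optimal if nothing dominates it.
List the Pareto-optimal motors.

A, E, F, H

A: not dominated (best cost).
B: dominated by C (cost 335≤485, torque 27.5≥13.4, mass 706≤1223).
C: dominated by F (cost 259≤335, torque 35.6≥27.5, mass 214≤706).
D: dominated by E (cost 31≤246, torque 39.0≥2.6, mass 724≤1189).
E: not dominated.
F: not dominated (best mass).
G: dominated by C (cost 335≤472, torque 27.5≥6.3, mass 706≤1414).
H: not dominated (best torque).
I: dominated by C (cost 335≤429, torque 27.5≥6.0, mass 706≤1033).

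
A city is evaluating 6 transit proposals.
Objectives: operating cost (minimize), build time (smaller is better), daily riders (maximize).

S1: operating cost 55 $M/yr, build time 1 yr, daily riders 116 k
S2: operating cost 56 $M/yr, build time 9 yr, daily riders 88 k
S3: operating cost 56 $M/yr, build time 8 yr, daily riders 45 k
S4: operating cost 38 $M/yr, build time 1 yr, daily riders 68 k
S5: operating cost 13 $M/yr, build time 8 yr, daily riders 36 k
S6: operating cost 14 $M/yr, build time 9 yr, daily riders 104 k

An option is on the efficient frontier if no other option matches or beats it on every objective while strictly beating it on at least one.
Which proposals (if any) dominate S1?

none

S2: worse on operating cost (56 vs 55).
S3: worse on operating cost (56 vs 55).
S4: worse on daily riders (68 vs 116).
S5: worse on build time (8 vs 1).
S6: worse on build time (9 vs 1).
No option dominates S1.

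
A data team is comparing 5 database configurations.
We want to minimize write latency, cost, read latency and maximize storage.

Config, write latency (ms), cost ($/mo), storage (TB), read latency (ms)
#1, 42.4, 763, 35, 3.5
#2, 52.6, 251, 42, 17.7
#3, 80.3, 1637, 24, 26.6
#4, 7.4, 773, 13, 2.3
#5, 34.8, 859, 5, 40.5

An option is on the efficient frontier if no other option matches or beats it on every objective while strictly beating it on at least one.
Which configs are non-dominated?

#1, #2, #4

#1: not dominated.
#2: not dominated (best cost).
#3: dominated by #1 (write latency 42.4≤80.3, cost 763≤1637, storage 35≥24, read latency 3.5≤26.6).
#4: not dominated (best write latency).
#5: dominated by #4 (write latency 7.4≤34.8, cost 773≤859, storage 13≥5, read latency 2.3≤40.5).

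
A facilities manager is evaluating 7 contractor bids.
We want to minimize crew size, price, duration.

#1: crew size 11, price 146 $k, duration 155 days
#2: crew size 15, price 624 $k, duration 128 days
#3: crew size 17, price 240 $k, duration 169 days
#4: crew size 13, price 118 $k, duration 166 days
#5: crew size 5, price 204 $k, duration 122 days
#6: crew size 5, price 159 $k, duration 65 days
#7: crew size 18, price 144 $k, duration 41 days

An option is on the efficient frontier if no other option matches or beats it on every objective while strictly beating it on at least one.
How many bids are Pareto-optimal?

#1: not dominated.
#2: dominated by #5 (crew size 5≤15, price 204≤624, duration 122≤128).
#3: dominated by #1 (crew size 11≤17, price 146≤240, duration 155≤169).
#4: not dominated (best price).
#5: dominated by #6 (crew size 5≤5, price 159≤204, duration 65≤122).
#6: not dominated.
#7: not dominated (best duration).
Pareto-optimal: #1, #4, #6, #7 → 4.

4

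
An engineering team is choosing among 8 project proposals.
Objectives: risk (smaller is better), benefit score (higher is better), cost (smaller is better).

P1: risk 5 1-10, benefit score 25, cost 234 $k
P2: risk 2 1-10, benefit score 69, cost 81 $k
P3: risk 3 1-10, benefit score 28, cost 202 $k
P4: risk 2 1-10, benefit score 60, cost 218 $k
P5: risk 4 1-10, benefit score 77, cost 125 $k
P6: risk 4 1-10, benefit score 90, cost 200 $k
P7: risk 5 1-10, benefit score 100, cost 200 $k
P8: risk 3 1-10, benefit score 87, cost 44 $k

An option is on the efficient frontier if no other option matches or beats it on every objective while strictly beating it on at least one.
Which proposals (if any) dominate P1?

P2: risk 2≤5, benefit score 69≥25, cost 81≤234 — dominates P1.
P3: risk 3≤5, benefit score 28≥25, cost 202≤234 — dominates P1.
P4: risk 2≤5, benefit score 60≥25, cost 218≤234 — dominates P1.
P5: risk 4≤5, benefit score 77≥25, cost 125≤234 — dominates P1.
P6: risk 4≤5, benefit score 90≥25, cost 200≤234 — dominates P1.
P7: risk 5≤5, benefit score 100≥25, cost 200≤234 — dominates P1.
P8: risk 3≤5, benefit score 87≥25, cost 44≤234 — dominates P1.

P2, P3, P4, P5, P6, P7, P8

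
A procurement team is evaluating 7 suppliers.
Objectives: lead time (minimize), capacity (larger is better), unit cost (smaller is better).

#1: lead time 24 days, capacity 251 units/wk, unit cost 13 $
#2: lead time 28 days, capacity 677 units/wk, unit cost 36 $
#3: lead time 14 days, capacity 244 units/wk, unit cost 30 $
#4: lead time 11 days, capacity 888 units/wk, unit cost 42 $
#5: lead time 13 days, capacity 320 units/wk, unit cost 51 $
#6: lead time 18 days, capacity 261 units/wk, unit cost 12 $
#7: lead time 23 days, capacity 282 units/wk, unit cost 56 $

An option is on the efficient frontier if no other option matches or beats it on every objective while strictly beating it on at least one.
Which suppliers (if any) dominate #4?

none

#1: worse on lead time (24 vs 11).
#2: worse on lead time (28 vs 11).
#3: worse on lead time (14 vs 11).
#5: worse on lead time (13 vs 11).
#6: worse on lead time (18 vs 11).
#7: worse on lead time (23 vs 11).
No option dominates #4.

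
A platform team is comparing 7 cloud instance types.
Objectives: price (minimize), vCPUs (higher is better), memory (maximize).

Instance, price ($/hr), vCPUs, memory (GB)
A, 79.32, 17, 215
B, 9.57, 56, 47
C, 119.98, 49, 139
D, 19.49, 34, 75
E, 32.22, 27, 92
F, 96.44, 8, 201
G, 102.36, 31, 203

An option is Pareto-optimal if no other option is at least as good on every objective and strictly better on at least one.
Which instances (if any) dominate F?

A

A: price 79.32≤96.44, vCPUs 17≥8, memory 215≥201 — dominates F.
Others (B, C, D, E, G) are each worse than F on at least one objective.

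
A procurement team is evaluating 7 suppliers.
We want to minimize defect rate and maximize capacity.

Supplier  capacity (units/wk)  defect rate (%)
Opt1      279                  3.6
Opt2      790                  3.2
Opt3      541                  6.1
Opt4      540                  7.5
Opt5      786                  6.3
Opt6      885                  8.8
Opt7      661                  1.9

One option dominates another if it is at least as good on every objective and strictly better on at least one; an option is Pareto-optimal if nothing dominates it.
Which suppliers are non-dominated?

Opt2, Opt6, Opt7

Opt1: dominated by Opt2 (capacity 790≥279, defect rate 3.2≤3.6).
Opt2: not dominated.
Opt3: dominated by Opt2 (capacity 790≥541, defect rate 3.2≤6.1).
Opt4: dominated by Opt2 (capacity 790≥540, defect rate 3.2≤7.5).
Opt5: dominated by Opt2 (capacity 790≥786, defect rate 3.2≤6.3).
Opt6: not dominated (best capacity).
Opt7: not dominated (best defect rate).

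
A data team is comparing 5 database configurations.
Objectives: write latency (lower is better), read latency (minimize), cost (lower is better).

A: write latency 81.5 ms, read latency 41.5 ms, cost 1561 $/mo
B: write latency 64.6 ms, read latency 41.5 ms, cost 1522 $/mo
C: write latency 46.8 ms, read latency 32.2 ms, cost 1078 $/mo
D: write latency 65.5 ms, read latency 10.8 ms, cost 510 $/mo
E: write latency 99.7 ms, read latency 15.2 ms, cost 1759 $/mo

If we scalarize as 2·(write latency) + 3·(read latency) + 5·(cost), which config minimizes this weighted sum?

D

A: 2·81.5 + 3·41.5 + 5·1561 = 8092.5
B: 2·64.6 + 3·41.5 + 5·1522 = 7863.7
C: 2·46.8 + 3·32.2 + 5·1078 = 5580.2
D: 2·65.5 + 3·10.8 + 5·510 = 2713.4
E: 2·99.7 + 3·15.2 + 5·1759 = 9040.0
Lowest: D at 2713.4.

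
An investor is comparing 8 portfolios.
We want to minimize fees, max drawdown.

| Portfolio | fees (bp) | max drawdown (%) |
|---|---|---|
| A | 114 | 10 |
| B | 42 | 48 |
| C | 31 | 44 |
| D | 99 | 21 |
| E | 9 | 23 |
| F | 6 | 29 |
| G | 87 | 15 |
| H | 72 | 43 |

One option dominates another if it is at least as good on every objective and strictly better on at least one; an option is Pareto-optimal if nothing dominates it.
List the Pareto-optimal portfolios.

A: not dominated (best max drawdown).
B: dominated by C (fees 31≤42, max drawdown 44≤48).
C: dominated by E (fees 9≤31, max drawdown 23≤44).
D: dominated by G (fees 87≤99, max drawdown 15≤21).
E: not dominated.
F: not dominated (best fees).
G: not dominated.
H: dominated by E (fees 9≤72, max drawdown 23≤43).

A, E, F, G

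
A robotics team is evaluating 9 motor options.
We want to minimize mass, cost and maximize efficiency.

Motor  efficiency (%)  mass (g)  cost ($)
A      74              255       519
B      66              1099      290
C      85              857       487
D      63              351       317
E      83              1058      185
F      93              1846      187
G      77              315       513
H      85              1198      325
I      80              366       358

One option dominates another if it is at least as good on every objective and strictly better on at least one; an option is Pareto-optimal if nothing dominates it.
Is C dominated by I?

I vs C: I is worse on efficiency (80 vs 85), so it does not dominate C.

No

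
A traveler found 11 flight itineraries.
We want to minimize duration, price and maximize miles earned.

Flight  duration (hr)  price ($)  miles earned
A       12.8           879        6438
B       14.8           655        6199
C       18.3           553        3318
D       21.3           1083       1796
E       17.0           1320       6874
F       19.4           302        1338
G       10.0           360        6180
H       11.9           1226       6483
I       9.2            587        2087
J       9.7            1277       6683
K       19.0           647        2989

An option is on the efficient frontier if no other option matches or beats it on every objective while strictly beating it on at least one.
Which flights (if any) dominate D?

A, B, C, G, I, K

A: duration 12.8≤21.3, price 879≤1083, miles earned 6438≥1796 — dominates D.
B: duration 14.8≤21.3, price 655≤1083, miles earned 6199≥1796 — dominates D.
C: duration 18.3≤21.3, price 553≤1083, miles earned 3318≥1796 — dominates D.
G: duration 10.0≤21.3, price 360≤1083, miles earned 6180≥1796 — dominates D.
I: duration 9.2≤21.3, price 587≤1083, miles earned 2087≥1796 — dominates D.
K: duration 19.0≤21.3, price 647≤1083, miles earned 2989≥1796 — dominates D.
Others (E, F, H, J) are each worse than D on at least one objective.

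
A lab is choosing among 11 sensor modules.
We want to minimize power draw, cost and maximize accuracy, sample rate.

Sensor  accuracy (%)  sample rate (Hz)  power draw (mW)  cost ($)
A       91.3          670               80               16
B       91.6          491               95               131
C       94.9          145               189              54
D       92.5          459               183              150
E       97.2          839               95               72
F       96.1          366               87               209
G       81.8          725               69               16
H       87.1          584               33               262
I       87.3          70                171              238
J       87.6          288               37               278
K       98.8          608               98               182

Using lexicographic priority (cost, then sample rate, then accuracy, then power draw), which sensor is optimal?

First minimize cost: best is 16, kept {A, G}.
Then maximize sample rate: best is 725, kept {G}.

G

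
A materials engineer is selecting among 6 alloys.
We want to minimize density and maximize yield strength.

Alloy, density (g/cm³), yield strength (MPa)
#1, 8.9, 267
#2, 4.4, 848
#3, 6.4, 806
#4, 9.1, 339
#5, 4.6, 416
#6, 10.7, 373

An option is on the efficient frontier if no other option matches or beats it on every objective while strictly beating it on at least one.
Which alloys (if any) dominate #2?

none

#1: worse on density (8.9 vs 4.4).
#3: worse on density (6.4 vs 4.4).
#4: worse on density (9.1 vs 4.4).
#5: worse on density (4.6 vs 4.4).
#6: worse on density (10.7 vs 4.4).
No option dominates #2.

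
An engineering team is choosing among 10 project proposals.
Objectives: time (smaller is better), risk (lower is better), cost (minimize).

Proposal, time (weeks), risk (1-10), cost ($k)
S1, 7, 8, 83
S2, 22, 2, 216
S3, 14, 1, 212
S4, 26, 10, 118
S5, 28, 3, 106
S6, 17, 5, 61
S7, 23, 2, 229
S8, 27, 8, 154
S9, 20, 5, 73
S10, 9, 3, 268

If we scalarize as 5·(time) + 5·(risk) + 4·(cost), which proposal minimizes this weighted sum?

S1: 5·7 + 5·8 + 4·83 = 407
S2: 5·22 + 5·2 + 4·216 = 984
S3: 5·14 + 5·1 + 4·212 = 923
S4: 5·26 + 5·10 + 4·118 = 652
S5: 5·28 + 5·3 + 4·106 = 579
S6: 5·17 + 5·5 + 4·61 = 354
S7: 5·23 + 5·2 + 4·229 = 1041
S8: 5·27 + 5·8 + 4·154 = 791
S9: 5·20 + 5·5 + 4·73 = 417
S10: 5·9 + 5·3 + 4·268 = 1132
Lowest: S6 at 354.

S6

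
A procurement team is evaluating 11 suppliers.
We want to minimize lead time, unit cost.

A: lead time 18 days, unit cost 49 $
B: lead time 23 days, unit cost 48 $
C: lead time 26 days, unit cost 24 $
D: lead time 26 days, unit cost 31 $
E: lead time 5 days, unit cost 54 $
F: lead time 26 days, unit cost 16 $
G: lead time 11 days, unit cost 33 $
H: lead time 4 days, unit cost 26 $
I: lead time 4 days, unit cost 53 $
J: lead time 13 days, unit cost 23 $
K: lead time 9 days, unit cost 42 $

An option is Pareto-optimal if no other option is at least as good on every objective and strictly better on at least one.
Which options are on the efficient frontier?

A: dominated by G (lead time 11≤18, unit cost 33≤49).
B: dominated by G (lead time 11≤23, unit cost 33≤48).
C: dominated by F (lead time 26≤26, unit cost 16≤24).
D: dominated by C (lead time 26≤26, unit cost 24≤31).
E: dominated by H (lead time 4≤5, unit cost 26≤54).
F: not dominated (best unit cost).
G: dominated by H (lead time 4≤11, unit cost 26≤33).
H: not dominated.
I: dominated by H (lead time 4≤4, unit cost 26≤53).
J: not dominated.
K: dominated by H (lead time 4≤9, unit cost 26≤42).

F, H, J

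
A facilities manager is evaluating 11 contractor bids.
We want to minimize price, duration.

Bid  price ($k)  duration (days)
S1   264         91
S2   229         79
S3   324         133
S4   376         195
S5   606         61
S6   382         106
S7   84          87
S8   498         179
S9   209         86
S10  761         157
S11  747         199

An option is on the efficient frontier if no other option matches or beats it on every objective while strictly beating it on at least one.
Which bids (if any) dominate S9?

S1: worse on price (264 vs 209).
S2: worse on price (229 vs 209).
S3: worse on price (324 vs 209).
S4: worse on price (376 vs 209).
S5: worse on price (606 vs 209).
S6: worse on price (382 vs 209).
S7: worse on duration (87 vs 86).
S8: worse on price (498 vs 209).
S10: worse on price (761 vs 209).
S11: worse on price (747 vs 209).
No option dominates S9.

none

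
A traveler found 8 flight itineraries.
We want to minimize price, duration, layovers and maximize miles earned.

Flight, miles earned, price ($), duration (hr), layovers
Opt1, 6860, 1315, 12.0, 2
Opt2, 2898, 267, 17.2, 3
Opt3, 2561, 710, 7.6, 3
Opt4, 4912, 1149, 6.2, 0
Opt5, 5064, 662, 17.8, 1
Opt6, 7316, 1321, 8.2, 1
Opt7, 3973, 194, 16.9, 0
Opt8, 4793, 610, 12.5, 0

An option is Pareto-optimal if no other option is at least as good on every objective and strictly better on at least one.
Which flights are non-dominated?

Opt1: not dominated.
Opt2: dominated by Opt7 (miles earned 3973≥2898, price 194≤267, duration 16.9≤17.2, layovers 0≤3).
Opt3: not dominated.
Opt4: not dominated (best duration).
Opt5: not dominated.
Opt6: not dominated (best miles earned).
Opt7: not dominated (best price).
Opt8: not dominated.

Opt1, Opt3, Opt4, Opt5, Opt6, Opt7, Opt8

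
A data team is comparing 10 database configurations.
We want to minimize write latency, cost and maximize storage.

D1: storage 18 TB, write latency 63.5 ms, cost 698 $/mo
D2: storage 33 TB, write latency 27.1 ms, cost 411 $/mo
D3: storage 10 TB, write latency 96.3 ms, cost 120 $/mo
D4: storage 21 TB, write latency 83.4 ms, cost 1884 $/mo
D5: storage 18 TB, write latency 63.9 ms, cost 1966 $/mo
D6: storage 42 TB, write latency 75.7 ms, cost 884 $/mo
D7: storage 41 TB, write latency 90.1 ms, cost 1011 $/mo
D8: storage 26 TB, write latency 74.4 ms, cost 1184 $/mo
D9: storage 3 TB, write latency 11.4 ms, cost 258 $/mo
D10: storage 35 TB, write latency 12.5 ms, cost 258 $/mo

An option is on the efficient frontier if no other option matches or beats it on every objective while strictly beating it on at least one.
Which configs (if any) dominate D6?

D1: worse on storage (18 vs 42).
D2: worse on storage (33 vs 42).
D3: worse on storage (10 vs 42).
D4: worse on storage (21 vs 42).
D5: worse on storage (18 vs 42).
D7: worse on storage (41 vs 42).
D8: worse on storage (26 vs 42).
D9: worse on storage (3 vs 42).
D10: worse on storage (35 vs 42).
No option dominates D6.

none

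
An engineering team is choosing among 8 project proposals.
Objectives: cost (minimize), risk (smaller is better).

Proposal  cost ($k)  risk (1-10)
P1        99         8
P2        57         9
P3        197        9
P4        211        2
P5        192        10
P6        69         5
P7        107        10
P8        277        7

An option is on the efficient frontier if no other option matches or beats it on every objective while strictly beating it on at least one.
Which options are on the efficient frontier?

P2, P4, P6

P1: dominated by P6 (cost 69≤99, risk 5≤8).
P2: not dominated (best cost).
P3: dominated by P1 (cost 99≤197, risk 8≤9).
P4: not dominated (best risk).
P5: dominated by P1 (cost 99≤192, risk 8≤10).
P6: not dominated.
P7: dominated by P1 (cost 99≤107, risk 8≤10).
P8: dominated by P4 (cost 211≤277, risk 2≤7).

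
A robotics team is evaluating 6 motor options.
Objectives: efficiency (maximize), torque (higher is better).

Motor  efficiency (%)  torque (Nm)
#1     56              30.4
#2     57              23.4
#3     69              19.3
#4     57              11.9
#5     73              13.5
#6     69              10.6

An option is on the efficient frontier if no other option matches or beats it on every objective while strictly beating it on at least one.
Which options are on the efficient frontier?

#1: not dominated (best torque).
#2: not dominated.
#3: not dominated.
#4: dominated by #2 (efficiency 57≥57, torque 23.4≥11.9).
#5: not dominated (best efficiency).
#6: dominated by #3 (efficiency 69≥69, torque 19.3≥10.6).

#1, #2, #3, #5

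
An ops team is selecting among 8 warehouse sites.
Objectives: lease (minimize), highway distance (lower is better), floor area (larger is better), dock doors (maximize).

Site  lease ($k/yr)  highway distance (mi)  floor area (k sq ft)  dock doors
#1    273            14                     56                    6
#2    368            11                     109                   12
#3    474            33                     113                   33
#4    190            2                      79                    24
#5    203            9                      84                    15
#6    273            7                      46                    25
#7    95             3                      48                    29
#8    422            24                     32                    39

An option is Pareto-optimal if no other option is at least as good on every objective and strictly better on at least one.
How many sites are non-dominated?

6

#1: dominated by #4 (lease 190≤273, highway distance 2≤14, floor area 79≥56, dock doors 24≥6).
#2: not dominated.
#3: not dominated (best floor area).
#4: not dominated (best highway distance).
#5: not dominated.
#6: dominated by #7 (lease 95≤273, highway distance 3≤7, floor area 48≥46, dock doors 29≥25).
#7: not dominated (best lease).
#8: not dominated (best dock doors).
Pareto-optimal: #2, #3, #4, #5, #7, #8 → 6.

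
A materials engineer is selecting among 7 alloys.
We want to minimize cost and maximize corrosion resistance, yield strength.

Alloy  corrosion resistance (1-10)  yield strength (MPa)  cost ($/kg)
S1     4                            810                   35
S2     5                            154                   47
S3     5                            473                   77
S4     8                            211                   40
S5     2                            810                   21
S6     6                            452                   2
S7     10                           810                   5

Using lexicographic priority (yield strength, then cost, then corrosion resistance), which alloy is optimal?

First maximize yield strength: best is 810, kept {S1, S5, S7}.
Then minimize cost: best is 5, kept {S7}.

S7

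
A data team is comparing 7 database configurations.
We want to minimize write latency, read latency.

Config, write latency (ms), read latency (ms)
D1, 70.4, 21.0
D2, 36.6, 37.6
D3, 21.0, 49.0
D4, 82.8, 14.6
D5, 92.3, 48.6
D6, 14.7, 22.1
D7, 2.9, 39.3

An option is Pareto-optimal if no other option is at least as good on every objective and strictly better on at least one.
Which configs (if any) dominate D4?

D1: worse on read latency (21.0 vs 14.6).
D2: worse on read latency (37.6 vs 14.6).
D3: worse on read latency (49.0 vs 14.6).
D5: worse on write latency (92.3 vs 82.8).
D6: worse on read latency (22.1 vs 14.6).
D7: worse on read latency (39.3 vs 14.6).
No option dominates D4.

none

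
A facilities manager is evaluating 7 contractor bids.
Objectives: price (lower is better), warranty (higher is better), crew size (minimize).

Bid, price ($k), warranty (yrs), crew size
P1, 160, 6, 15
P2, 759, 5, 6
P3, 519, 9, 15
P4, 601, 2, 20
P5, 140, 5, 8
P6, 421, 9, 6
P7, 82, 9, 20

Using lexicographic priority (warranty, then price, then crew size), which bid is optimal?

First maximize warranty: best is 9, kept {P3, P6, P7}.
Then minimize price: best is 82, kept {P7}.

P7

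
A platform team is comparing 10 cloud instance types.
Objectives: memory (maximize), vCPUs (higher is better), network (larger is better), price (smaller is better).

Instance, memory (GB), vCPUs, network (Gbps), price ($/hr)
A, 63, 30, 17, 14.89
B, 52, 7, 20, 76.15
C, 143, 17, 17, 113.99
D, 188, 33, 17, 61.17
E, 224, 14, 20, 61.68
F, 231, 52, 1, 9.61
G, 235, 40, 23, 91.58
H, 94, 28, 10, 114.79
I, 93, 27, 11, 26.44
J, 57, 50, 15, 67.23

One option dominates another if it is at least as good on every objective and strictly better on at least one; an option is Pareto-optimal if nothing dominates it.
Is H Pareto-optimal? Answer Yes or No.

D vs H: memory 188≥94, vCPUs 33≥28, network 17≥10, price 61.17≤114.79 — D is at least as good on every objective and strictly better on at least one, so D dominates H.

No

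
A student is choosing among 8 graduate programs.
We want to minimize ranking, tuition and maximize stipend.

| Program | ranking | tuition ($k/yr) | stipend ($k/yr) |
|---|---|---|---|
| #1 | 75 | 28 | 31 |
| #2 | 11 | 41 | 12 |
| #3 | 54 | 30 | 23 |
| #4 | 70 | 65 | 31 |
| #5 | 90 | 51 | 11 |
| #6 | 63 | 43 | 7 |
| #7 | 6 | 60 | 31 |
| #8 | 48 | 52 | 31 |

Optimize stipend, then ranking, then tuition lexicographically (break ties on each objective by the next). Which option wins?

#7

First maximize stipend: best is 31, kept {#1, #4, #7, #8}.
Then minimize ranking: best is 6, kept {#7}.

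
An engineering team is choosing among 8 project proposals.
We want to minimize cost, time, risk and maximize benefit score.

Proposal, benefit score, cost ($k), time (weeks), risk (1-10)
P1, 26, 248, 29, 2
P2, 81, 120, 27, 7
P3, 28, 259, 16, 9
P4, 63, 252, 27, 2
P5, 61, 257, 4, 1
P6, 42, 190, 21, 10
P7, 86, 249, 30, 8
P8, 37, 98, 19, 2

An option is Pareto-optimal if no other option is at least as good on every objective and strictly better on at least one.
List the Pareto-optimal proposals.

P2, P4, P5, P6, P7, P8

P1: dominated by P8 (benefit score 37≥26, cost 98≤248, time 19≤29, risk 2≤2).
P2: not dominated.
P3: dominated by P5 (benefit score 61≥28, cost 257≤259, time 4≤16, risk 1≤9).
P4: not dominated.
P5: not dominated (best time).
P6: not dominated.
P7: not dominated (best benefit score).
P8: not dominated (best cost).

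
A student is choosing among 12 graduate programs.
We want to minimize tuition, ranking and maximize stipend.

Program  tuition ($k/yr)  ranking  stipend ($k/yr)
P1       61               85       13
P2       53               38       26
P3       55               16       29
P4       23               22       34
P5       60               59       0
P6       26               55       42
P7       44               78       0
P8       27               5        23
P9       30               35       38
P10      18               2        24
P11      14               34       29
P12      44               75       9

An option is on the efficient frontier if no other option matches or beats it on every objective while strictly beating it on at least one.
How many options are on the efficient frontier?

P1: dominated by P2 (tuition 53≤61, ranking 38≤85, stipend 26≥13).
P2: dominated by P4 (tuition 23≤53, ranking 22≤38, stipend 34≥26).
P3: not dominated.
P4: not dominated.
P5: dominated by P2 (tuition 53≤60, ranking 38≤59, stipend 26≥0).
P6: not dominated (best stipend).
P7: dominated by P4 (tuition 23≤44, ranking 22≤78, stipend 34≥0).
P8: dominated by P10 (tuition 18≤27, ranking 2≤5, stipend 24≥23).
P9: not dominated.
P10: not dominated (best ranking).
P11: not dominated (best tuition).
P12: dominated by P4 (tuition 23≤44, ranking 22≤75, stipend 34≥9).
Pareto-optimal: P3, P4, P6, P9, P10, P11 → 6.

6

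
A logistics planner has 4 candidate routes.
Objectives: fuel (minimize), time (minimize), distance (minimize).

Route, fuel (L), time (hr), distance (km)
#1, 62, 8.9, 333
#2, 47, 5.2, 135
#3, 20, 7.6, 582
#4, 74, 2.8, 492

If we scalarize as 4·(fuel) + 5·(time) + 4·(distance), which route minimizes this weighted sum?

#2

#1: 4·62 + 5·8.9 + 4·333 = 1624.5
#2: 4·47 + 5·5.2 + 4·135 = 754.0
#3: 4·20 + 5·7.6 + 4·582 = 2446.0
#4: 4·74 + 5·2.8 + 4·492 = 2278.0
Lowest: #2 at 754.0.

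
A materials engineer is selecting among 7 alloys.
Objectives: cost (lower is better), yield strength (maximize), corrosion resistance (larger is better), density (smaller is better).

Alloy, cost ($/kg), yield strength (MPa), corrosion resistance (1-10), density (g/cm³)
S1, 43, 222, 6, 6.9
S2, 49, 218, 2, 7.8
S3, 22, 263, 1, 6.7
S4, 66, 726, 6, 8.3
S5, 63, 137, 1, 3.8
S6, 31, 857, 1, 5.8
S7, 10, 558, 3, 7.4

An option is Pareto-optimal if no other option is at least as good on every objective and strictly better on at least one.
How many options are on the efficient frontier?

S1: not dominated.
S2: dominated by S1 (cost 43≤49, yield strength 222≥218, corrosion resistance 6≥2, density 6.9≤7.8).
S3: not dominated.
S4: not dominated.
S5: not dominated (best density).
S6: not dominated (best yield strength).
S7: not dominated (best cost).
Pareto-optimal: S1, S3, S4, S5, S6, S7 → 6.

6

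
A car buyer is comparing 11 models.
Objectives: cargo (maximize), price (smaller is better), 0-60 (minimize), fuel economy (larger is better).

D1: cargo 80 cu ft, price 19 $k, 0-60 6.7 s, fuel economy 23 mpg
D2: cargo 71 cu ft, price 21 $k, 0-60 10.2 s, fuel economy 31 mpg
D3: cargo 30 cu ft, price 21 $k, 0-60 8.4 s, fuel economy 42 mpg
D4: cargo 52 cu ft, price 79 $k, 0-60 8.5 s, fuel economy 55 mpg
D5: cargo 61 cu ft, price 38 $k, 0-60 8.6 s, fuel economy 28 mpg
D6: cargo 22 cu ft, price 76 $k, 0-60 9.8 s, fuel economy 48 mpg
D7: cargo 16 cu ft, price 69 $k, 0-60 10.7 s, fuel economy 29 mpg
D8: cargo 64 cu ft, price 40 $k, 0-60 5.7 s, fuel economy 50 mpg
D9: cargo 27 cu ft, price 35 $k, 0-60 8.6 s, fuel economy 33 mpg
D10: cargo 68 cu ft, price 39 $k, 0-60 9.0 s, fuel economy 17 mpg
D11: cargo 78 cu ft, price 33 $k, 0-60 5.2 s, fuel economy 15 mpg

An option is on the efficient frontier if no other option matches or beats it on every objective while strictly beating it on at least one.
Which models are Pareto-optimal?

D1: not dominated (best cargo).
D2: not dominated.
D3: not dominated.
D4: not dominated (best fuel economy).
D5: not dominated.
D6: dominated by D8 (cargo 64≥22, price 40≤76, 0-60 5.7≤9.8, fuel economy 50≥48).
D7: dominated by D2 (cargo 71≥16, price 21≤69, 0-60 10.2≤10.7, fuel economy 31≥29).
D8: not dominated.
D9: dominated by D3 (cargo 30≥27, price 21≤35, 0-60 8.4≤8.6, fuel economy 42≥33).
D10: dominated by D1 (cargo 80≥68, price 19≤39, 0-60 6.7≤9.0, fuel economy 23≥17).
D11: not dominated (best 0-60).

D1, D2, D3, D4, D5, D8, D11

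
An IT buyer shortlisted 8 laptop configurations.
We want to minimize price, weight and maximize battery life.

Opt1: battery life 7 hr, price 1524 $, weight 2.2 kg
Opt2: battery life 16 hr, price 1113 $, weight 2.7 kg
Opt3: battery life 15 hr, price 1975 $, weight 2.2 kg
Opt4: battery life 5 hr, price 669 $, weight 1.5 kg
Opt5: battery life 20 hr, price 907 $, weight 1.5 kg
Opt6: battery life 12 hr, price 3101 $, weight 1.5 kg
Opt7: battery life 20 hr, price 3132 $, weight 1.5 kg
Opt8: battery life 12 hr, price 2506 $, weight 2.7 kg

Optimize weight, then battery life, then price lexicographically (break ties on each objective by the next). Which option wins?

Opt5

First minimize weight: best is 1.5, kept {Opt4, Opt5, Opt6, Opt7}.
Then maximize battery life: best is 20, kept {Opt5, Opt7}.
Then minimize price: best is 907, kept {Opt5}.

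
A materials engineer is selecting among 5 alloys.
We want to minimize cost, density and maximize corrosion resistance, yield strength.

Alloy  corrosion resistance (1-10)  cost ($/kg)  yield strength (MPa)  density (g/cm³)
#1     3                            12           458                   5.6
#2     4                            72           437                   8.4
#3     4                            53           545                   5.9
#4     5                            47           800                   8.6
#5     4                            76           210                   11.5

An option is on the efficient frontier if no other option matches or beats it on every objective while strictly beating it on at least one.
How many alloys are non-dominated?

#1: not dominated (best cost).
#2: dominated by #3 (corrosion resistance 4≥4, cost 53≤72, yield strength 545≥437, density 5.9≤8.4).
#3: not dominated.
#4: not dominated (best corrosion resistance).
#5: dominated by #2 (corrosion resistance 4≥4, cost 72≤76, yield strength 437≥210, density 8.4≤11.5).
Pareto-optimal: #1, #3, #4 → 3.

3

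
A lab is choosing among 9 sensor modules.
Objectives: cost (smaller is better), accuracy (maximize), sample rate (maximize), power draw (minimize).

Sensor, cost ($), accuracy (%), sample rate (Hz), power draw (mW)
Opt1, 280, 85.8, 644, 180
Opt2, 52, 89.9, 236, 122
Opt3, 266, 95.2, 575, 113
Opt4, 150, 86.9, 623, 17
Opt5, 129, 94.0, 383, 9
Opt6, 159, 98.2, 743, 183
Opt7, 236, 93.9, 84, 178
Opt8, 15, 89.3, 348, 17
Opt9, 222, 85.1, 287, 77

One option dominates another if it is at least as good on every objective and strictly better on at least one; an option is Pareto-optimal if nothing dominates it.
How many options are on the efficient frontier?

Opt1: not dominated.
Opt2: not dominated.
Opt3: not dominated.
Opt4: not dominated.
Opt5: not dominated (best power draw).
Opt6: not dominated (best accuracy).
Opt7: dominated by Opt5 (cost 129≤236, accuracy 94.0≥93.9, sample rate 383≥84, power draw 9≤178).
Opt8: not dominated (best cost).
Opt9: dominated by Opt4 (cost 150≤222, accuracy 86.9≥85.1, sample rate 623≥287, power draw 17≤77).
Pareto-optimal: Opt1, Opt2, Opt3, Opt4, Opt5, Opt6, Opt8 → 7.

7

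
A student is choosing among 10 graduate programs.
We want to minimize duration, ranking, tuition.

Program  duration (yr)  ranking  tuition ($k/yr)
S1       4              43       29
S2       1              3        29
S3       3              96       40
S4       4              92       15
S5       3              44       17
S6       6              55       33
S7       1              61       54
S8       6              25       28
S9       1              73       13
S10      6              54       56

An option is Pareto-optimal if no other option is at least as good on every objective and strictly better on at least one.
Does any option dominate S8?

No

S1: worse on ranking (43 vs 25).
S2: worse on tuition (29 vs 28).
S3: worse on ranking (96 vs 25).
S4: worse on ranking (92 vs 25).
S5: worse on ranking (44 vs 25).
S6: worse on ranking (55 vs 25).
S7: worse on ranking (61 vs 25).
S9: worse on ranking (73 vs 25).
S10: worse on ranking (54 vs 25).
No option is at least as good as S8 on every objective and strictly better on one.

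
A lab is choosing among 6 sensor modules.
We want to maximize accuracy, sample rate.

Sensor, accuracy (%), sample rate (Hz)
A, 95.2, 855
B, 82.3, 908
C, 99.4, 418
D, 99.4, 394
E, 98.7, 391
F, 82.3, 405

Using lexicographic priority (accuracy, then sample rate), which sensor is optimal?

C

First maximize accuracy: best is 99.4, kept {C, D}.
Then maximize sample rate: best is 418, kept {C}.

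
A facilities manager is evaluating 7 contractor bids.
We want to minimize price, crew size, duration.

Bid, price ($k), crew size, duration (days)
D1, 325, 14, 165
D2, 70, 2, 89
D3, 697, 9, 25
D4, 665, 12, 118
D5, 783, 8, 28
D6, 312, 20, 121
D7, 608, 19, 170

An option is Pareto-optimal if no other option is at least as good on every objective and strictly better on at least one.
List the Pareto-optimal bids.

D1: dominated by D2 (price 70≤325, crew size 2≤14, duration 89≤165).
D2: not dominated (best price).
D3: not dominated (best duration).
D4: dominated by D2 (price 70≤665, crew size 2≤12, duration 89≤118).
D5: not dominated.
D6: dominated by D2 (price 70≤312, crew size 2≤20, duration 89≤121).
D7: dominated by D1 (price 325≤608, crew size 14≤19, duration 165≤170).

D2, D3, D5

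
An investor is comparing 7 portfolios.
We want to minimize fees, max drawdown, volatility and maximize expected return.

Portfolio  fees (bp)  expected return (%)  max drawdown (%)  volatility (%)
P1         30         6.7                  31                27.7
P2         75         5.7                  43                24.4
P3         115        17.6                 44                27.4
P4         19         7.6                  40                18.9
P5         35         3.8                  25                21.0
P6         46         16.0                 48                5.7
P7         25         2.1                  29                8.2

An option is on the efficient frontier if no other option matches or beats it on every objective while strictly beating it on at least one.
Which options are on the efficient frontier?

P1, P3, P4, P5, P6, P7

P1: not dominated.
P2: dominated by P4 (fees 19≤75, expected return 7.6≥5.7, max drawdown 40≤43, volatility 18.9≤24.4).
P3: not dominated (best expected return).
P4: not dominated (best fees).
P5: not dominated (best max drawdown).
P6: not dominated (best volatility).
P7: not dominated.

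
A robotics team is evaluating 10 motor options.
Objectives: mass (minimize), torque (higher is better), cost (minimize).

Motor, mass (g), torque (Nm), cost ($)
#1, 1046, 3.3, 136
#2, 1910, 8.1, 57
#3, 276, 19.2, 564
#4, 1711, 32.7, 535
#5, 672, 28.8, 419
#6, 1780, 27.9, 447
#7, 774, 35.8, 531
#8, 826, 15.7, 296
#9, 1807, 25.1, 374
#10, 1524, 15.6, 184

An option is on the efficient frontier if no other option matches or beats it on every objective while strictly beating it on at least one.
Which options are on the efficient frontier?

#1: not dominated.
#2: not dominated (best cost).
#3: not dominated (best mass).
#4: dominated by #7 (mass 774≤1711, torque 35.8≥32.7, cost 531≤535).
#5: not dominated.
#6: dominated by #5 (mass 672≤1780, torque 28.8≥27.9, cost 419≤447).
#7: not dominated (best torque).
#8: not dominated.
#9: not dominated.
#10: not dominated.

#1, #2, #3, #5, #7, #8, #9, #10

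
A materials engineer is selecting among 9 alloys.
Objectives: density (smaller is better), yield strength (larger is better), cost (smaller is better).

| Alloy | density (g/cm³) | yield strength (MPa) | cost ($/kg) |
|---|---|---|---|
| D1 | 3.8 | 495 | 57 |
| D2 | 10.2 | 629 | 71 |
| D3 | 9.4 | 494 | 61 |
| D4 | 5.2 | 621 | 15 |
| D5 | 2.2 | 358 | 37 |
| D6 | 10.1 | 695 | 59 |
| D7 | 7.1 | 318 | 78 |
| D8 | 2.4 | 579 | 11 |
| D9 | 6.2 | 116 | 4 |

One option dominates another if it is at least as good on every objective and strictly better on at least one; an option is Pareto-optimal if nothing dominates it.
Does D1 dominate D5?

D1 vs D5: D1 is worse on density (3.8 vs 2.2), so it does not dominate D5.

No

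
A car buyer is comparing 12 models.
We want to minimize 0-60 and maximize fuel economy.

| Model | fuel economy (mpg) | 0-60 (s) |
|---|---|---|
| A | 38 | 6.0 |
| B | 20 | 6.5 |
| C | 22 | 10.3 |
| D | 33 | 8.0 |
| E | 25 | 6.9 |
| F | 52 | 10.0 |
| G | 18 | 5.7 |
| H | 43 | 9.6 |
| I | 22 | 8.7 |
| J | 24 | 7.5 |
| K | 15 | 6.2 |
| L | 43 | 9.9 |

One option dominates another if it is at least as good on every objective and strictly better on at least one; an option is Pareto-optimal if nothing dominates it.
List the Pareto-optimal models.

A, F, G, H

A: not dominated.
B: dominated by A (fuel economy 38≥20, 0-60 6.0≤6.5).
C: dominated by A (fuel economy 38≥22, 0-60 6.0≤10.3).
D: dominated by A (fuel economy 38≥33, 0-60 6.0≤8.0).
E: dominated by A (fuel economy 38≥25, 0-60 6.0≤6.9).
F: not dominated (best fuel economy).
G: not dominated (best 0-60).
H: not dominated.
I: dominated by A (fuel economy 38≥22, 0-60 6.0≤8.7).
J: dominated by A (fuel economy 38≥24, 0-60 6.0≤7.5).
K: dominated by A (fuel economy 38≥15, 0-60 6.0≤6.2).
L: dominated by H (fuel economy 43≥43, 0-60 9.6≤9.9).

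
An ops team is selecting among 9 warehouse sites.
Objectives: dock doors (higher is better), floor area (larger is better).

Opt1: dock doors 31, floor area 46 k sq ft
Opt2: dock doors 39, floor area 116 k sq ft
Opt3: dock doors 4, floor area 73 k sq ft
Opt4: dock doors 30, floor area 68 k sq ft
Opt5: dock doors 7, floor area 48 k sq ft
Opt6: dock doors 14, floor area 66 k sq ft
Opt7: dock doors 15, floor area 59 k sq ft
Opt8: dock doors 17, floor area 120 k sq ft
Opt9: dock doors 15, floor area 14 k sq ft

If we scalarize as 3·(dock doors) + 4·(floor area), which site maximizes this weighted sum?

Opt1: 3·31 + 4·46 = 277
Opt2: 3·39 + 4·116 = 581
Opt3: 3·4 + 4·73 = 304
Opt4: 3·30 + 4·68 = 362
Opt5: 3·7 + 4·48 = 213
Opt6: 3·14 + 4·66 = 306
Opt7: 3·15 + 4·59 = 281
Opt8: 3·17 + 4·120 = 531
Opt9: 3·15 + 4·14 = 101
Highest: Opt2 at 581.

Opt2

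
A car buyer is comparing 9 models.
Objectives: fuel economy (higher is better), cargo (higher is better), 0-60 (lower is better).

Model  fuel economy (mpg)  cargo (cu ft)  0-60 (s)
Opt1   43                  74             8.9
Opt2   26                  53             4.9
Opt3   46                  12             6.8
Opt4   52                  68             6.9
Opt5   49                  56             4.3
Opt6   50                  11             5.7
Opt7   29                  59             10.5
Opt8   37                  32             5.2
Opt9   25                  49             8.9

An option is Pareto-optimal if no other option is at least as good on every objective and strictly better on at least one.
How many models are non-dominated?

Opt1: not dominated (best cargo).
Opt2: dominated by Opt5 (fuel economy 49≥26, cargo 56≥53, 0-60 4.3≤4.9).
Opt3: dominated by Opt5 (fuel economy 49≥46, cargo 56≥12, 0-60 4.3≤6.8).
Opt4: not dominated (best fuel economy).
Opt5: not dominated (best 0-60).
Opt6: not dominated.
Opt7: dominated by Opt1 (fuel economy 43≥29, cargo 74≥59, 0-60 8.9≤10.5).
Opt8: dominated by Opt5 (fuel economy 49≥37, cargo 56≥32, 0-60 4.3≤5.2).
Opt9: dominated by Opt1 (fuel economy 43≥25, cargo 74≥49, 0-60 8.9≤8.9).
Pareto-optimal: Opt1, Opt4, Opt5, Opt6 → 4.

4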